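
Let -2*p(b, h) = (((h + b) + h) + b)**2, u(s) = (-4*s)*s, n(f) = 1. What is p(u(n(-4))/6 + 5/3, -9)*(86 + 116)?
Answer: -25856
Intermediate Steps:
u(s) = -4*s**2
p(b, h) = -(2*b + 2*h)**2/2 (p(b, h) = -(((h + b) + h) + b)**2/2 = -(((b + h) + h) + b)**2/2 = -((b + 2*h) + b)**2/2 = -(2*b + 2*h)**2/2)
p(u(n(-4))/6 + 5/3, -9)*(86 + 116) = (-2*((-4*1**2/6 + 5/3) - 9)**2)*(86 + 116) = -2*((-4*1*(1/6) + 5*(1/3)) - 9)**2*202 = -2*((-4*1/6 + 5/3) - 9)**2*202 = -2*((-2/3 + 5/3) - 9)**2*202 = -2*(1 - 9)**2*202 = -2*(-8)**2*202 = -2*64*202 = -128*202 = -25856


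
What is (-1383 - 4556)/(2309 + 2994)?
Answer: -5939/5303 ≈ -1.1199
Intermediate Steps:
(-1383 - 4556)/(2309 + 2994) = -5939/5303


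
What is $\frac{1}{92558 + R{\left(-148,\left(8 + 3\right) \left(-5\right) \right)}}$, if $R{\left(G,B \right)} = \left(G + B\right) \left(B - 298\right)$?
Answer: $\frac{1}{164217} \approx 6.0895 \cdot 10^{-6}$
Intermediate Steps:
$R{\left(G,B \right)} = \left(-298 + B\right) \left(B + G\right)$ ($R{\left(G,B \right)} = \left(B + G\right) \left(-298 + B\right) = \left(-298 + B\right) \left(B + G\right)$)
$\frac{1}{92558 + R{\left(-148,\left(8 + 3\right) \left(-5\right) \right)}} = \frac{1}{92558 + \left(\left(\left(8 + 3\right) \left(-5\right)\right)^{2} - 298 \left(8 + 3\right) \left(-5\right) - -44104 + \left(8 + 3\right) \left(-5\right) \left(-148\right)\right)} = \frac{1}{92558 + \left(\left(11 \left(-5\right)\right)^{2} - 298 \cdot 11 \left(-5\right) + 44104 + 11 \left(-5\right) \left(-148\right)\right)} = \frac{1}{92558 + \left(\left(-55\right)^{2} - -16390 + 44104 - -8140\right)} = \frac{1}{92558 + \left(3025 + 16390 + 44104 + 8140\right)} = \frac{1}{92558 + 71659} = \frac{1}{164217}$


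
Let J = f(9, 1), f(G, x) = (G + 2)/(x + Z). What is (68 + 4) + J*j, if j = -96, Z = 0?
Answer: -984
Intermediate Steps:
f(G, x) = (2 + G)/x (f(G, x) = (G + 2)/(x + 0) = (2 + G)/x)
J = 11 (J = (2 + 9)/1 = 1*11 = 11)
(68 + 4) + J*j = (68 + 4) + 11*(-96) = 72 - 1056 = -984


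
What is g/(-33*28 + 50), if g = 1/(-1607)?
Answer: 1/1404518 ≈ 7.1199e-7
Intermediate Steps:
g = -1/1607 ≈ -0.00062228
g/(-33*28 + 50) = -1/(1607*(-33*28 + 50)) = -1/(1607*(-924 + 50)) = -1/1607/(-874) = -1/1607*(-1/874) = 1/1404518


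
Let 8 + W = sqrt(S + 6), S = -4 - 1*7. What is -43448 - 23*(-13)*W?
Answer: -45840 + 299*I*sqrt(5) ≈ -45840.0 + 668.58*I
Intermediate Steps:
S = -11 (S = -4 - 7 = -11)
W = -8 + I*sqrt(5) (W = -8 + sqrt(-11 + 6) = -8 + sqrt(-5) = -8 + I*sqrt(5) ≈ -8.0 + 2.2361*I)
-43448 - 23*(-13)*W = -43448 - 23*(-13)*(-8 + I*sqrt(5)) = -43448 - (-299)*(-8 + I*sqrt(5)) = -43448 - (2392 - 299*I*sqrt(5)) = -43448 + (-2392 + 299*I*sqrt(5)) = -45840 + 299*I*sqrt(5)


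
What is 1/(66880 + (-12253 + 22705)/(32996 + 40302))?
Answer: 547/36583438 ≈ 1.4952e-5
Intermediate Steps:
1/(66880 + (-12253 + 22705)/(32996 + 40302)) = 1/(66880 + 10452/73298) = 1/(66880 + 10452*(1/73298)) = 1/(66880 + 78/547) = 1/(36583438/547) = 547/36583438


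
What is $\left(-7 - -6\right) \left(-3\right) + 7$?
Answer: $10$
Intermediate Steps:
$\left(-7 - -6\right) \left(-3\right) + 7 = \left(-7 + 6\right) \left(-3\right) + 7 = \left(-1\right) \left(-3\right) + 7 = 3 + 7 = 10$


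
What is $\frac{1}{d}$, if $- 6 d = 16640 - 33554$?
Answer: $\frac{1}{2819} \approx 0.00035474$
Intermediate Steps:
$d = 2819$ ($d = - \frac{16640 - 33554}{6} = \left(- \frac{1}{6}\right) \left(-16914\right) = 2819$)
$\frac{1}{d} = \frac{1}{2819}$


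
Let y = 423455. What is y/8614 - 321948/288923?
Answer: 2026654727/42182758 ≈ 48.045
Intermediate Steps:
y/8614 - 321948/288923 = 423455/8614 - 321948/288923 = 2026654727/42182758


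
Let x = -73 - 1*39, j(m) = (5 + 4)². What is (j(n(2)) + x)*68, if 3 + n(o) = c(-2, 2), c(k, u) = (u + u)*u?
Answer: -2108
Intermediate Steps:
c(k, u) = 2*u² (c(k, u) = (2*u)*u = 2*u²)
n(o) = 5 (n(o) = -3 + 2*2² = -3 + 2*4 = -3 + 8 = 5)
j(m) = 81 (j(m) = 9² = 81)
x = -112 (x = -73 - 39 = -112)
(j(n(2)) + x)*68 = (81 - 112)*68 = -31*68 = -2108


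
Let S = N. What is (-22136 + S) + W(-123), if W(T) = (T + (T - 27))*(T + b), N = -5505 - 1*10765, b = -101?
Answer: 22746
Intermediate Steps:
N = -16270 (N = -5505 - 10765 = -16270)
S = -16270
W(T) = (-101 + T)*(-27 + 2*T) (W(T) = (T + (T - 27))*(T - 101) = (T + (-27 + T))*(-101 + T) = (-27 + 2*T)*(-101 + T) = (-101 + T)*(-27 + 2*T))
(-22136 + S) + W(-123) = (-22136 - 16270) + (2727 - 229*(-123) + 2*(-123)**2) = -38406 + (2727 + 28167 + 2*15129) = -38406 + (2727 + 28167 + 30258) = -38406 + 61152 = 22746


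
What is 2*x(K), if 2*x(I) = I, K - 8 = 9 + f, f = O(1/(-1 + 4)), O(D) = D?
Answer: 52/3 ≈ 17.333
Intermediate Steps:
f = ⅓ (f = 1/(-1 + 4) = 1/3 = ⅓ ≈ 0.33333)
K = 52/3 (K = 8 + (9 + ⅓) = 8 + 28/3 = 52/3 ≈ 17.333)
x(I) = I/2
2*x(K) = 2*((½)*(52/3)) = 2*(26/3) = 52/3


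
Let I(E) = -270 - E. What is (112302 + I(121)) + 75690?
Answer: 187601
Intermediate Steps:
(112302 + I(121)) + 75690 = (112302 + (-270 - 1*121)) + 75690 = (112302 + (-270 - 121)) + 75690 = (112302 - 391) + 75690 = 111911 + 75690 = 187601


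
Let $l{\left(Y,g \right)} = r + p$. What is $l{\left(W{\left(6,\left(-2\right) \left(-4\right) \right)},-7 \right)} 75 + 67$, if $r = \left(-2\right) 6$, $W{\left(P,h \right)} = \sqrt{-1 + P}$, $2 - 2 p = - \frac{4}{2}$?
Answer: $-683$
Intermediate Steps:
$p = 2$ ($p = 1 - \frac{\left(-4\right) \frac{1}{2}}{2} = 1 - -1 = 1 + 1 = 2$)
$r = -12$
$l{\left(Y,g \right)} = -10$ ($l{\left(Y,g \right)} = -12 + 2 = -10$)
$l{\left(W{\left(6,\left(-2\right) \left(-4\right) \right)},-7 \right)} 75 + 67 = \left(-10\right) 75 + 67 = -750 + 67 = -683$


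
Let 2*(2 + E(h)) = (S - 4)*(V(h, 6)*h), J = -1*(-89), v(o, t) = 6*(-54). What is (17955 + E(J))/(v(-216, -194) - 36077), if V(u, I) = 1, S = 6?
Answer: -18042/36401 ≈ -0.49565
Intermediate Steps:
v(o, t) = -324
J = 89
E(h) = -2 + h (E(h) = -2 + ((6 - 4)*(1*h))/2 = -2 + (2*h)/2 = -2 + h)
(17955 + E(J))/(v(-216, -194) - 36077) = (17955 + (-2 + 89))/(-324 - 36077) = (17955 + 87)/(-36401) = 18042*(-1/36401) = -18042/36401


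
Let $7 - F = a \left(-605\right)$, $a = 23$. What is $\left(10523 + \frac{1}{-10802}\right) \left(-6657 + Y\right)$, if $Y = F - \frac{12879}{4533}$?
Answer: $\frac{623654343828645}{8160911} \approx 7.642 \cdot 10^{7}$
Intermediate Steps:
$F = 13922$ ($F = 7 - 23 \left(-605\right) = 7 - -13915 = 7 + 13915 = 13922$)
$Y = \frac{21031849}{1511}$ ($Y = 13922 - \frac{12879}{4533} = 13922 - \frac{4293}{1511} = \frac{21031849}{1511} \approx 13919.0$)
$\left(10523 + \frac{1}{-10802}\right) \left(-6657 + Y\right) = \left(10523 + \frac{1}{-10802}\right) \left(-6657 + \frac{21031849}{1511}\right) = \left(10523 - \frac{1}{10802}\right) \frac{10973122}{1511} = \frac{113669445}{10802} \cdot \frac{10973122}{1511} = \frac{623654343828645}{8160911}$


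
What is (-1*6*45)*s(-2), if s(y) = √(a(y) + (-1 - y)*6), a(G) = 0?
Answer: -270*√6 ≈ -661.36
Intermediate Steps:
s(y) = √(-6 - 6*y) (s(y) = √(0 + (-1 - y)*6) = √(0 + (-6 - 6*y)) = √(-6 - 6*y))
(-1*6*45)*s(-2) = (-1*6*45)*√(-6 - 6*(-2)) = (-6*45)*√(-6 + 12) = -270*√6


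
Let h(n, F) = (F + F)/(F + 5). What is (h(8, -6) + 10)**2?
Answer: 484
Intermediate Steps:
h(n, F) = 2*F/(5 + F) (h(n, F) = (2*F)/(5 + F) = 2*F/(5 + F))
(h(8, -6) + 10)**2 = (2*(-6)/(5 - 6) + 10)**2 = (2*(-6)/(-1) + 10)**2 = (2*(-6)*(-1) + 10)**2 = (12 + 10)**2 = 22**2 = 484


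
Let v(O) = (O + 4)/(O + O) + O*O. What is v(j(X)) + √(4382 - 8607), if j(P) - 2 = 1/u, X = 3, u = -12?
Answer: 17279/3312 + 65*I ≈ 5.2171 + 65.0*I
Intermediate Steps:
j(P) = 23/12 (j(P) = 2 + 1/(-12) = 2 - 1/12 = 23/12)
v(O) = O² + (4 + O)/(2*O) (v(O) = (4 + O)/((2*O)) + O² = (4 + O)*(1/(2*O)) + O² = (4 + O)/(2*O) + O² = O² + (4 + O)/(2*O))
v(j(X)) + √(4382 - 8607) = (2 + (23/12)³ + (½)*(23/12))/(23/12) + √(4382 - 8607) = 12*(2 + 12167/1728 + 23/24)/23 + √(-4225) = (12/23)*(17279/1728) + 65*I = 17279/3312 + 65*I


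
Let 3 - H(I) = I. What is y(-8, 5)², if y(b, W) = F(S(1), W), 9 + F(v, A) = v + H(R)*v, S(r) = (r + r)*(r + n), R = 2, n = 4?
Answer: 121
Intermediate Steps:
H(I) = 3 - I
S(r) = 2*r*(4 + r) (S(r) = (r + r)*(r + 4) = (2*r)*(4 + r) = 2*r*(4 + r))
F(v, A) = -9 + 2*v (F(v, A) = -9 + (v + (3 - 1*2)*v) = -9 + (v + (3 - 2)*v) = -9 + (v + 1*v) = -9 + (v + v) = -9 + 2*v)
y(b, W) = 11 (y(b, W) = -9 + 2*(2*1*(4 + 1)) = -9 + 2*(2*1*5) = -9 + 2*10 = -9 + 20 = 11)
y(-8, 5)² = 11² = 121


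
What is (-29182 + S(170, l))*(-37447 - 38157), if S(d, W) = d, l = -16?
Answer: 2193423248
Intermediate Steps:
(-29182 + S(170, l))*(-37447 - 38157) = (-29182 + 170)*(-37447 - 38157) = -29012*(-75604) = 2193423248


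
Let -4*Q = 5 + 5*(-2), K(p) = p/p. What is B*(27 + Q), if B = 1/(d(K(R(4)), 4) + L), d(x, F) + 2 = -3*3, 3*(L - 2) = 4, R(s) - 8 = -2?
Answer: -339/92 ≈ -3.6848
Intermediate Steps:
R(s) = 6 (R(s) = 8 - 2 = 6)
K(p) = 1
L = 10/3 (L = 2 + (1/3)*4 = 2 + 4/3 = 10/3 ≈ 3.3333)
d(x, F) = -11 (d(x, F) = -2 - 3*3 = -2 - 9 = -11)
Q = 5/4 (Q = -(5 + 5*(-2))/4 = -(5 - 10)/4 = -1/4*(-5) = 5/4 ≈ 1.2500)
B = -3/23 (B = 1/(-11 + 10/3) = 1/(-23/3) = -3/23 ≈ -0.13043)
B*(27 + Q) = -3*(27 + 5/4)/23 = -3/23*113/4 = -339/92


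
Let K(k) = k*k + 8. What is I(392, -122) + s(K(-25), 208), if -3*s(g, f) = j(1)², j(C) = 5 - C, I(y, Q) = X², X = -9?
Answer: 227/3 ≈ 75.667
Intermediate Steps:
I(y, Q) = 81 (I(y, Q) = (-9)² = 81)
K(k) = 8 + k² (K(k) = k² + 8 = 8 + k²)
s(g, f) = -16/3 (s(g, f) = -(5 - 1*1)²/3 = -(5 - 1)²/3 = -⅓*4² = -⅓*16 = -16/3)
I(392, -122) + s(K(-25), 208) = 81 - 16/3 = 227/3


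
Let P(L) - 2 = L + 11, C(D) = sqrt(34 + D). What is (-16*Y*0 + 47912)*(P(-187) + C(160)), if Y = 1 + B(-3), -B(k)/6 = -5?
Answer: -8336688 + 47912*sqrt(194) ≈ -7.6694e+6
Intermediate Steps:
B(k) = 30 (B(k) = -6*(-5) = 30)
Y = 31 (Y = 1 + 30 = 31)
P(L) = 13 + L (P(L) = 2 + (L + 11) = 2 + (11 + L) = 13 + L)
(-16*Y*0 + 47912)*(P(-187) + C(160)) = (-16*31*0 + 47912)*((13 - 187) + sqrt(34 + 160)) = (-496*0 + 47912)*(-174 + sqrt(194)) = (0 + 47912)*(-174 + sqrt(194)) = 47912*(-174 + sqrt(194)) = -8336688 + 47912*sqrt(194)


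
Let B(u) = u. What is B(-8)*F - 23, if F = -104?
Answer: 809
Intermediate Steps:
B(-8)*F - 23 = -8*(-104) - 23 = 832 - 23 = 809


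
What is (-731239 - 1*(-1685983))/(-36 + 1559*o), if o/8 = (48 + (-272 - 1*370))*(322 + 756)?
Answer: -79562/665518395 ≈ -0.00011955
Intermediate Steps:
o = -5122656 (o = 8*((48 + (-272 - 1*370))*(322 + 756)) = 8*((48 + (-272 - 370))*1078) = 8*((48 - 642)*1078) = 8*(-594*1078) = 8*(-640332) = -5122656)
(-731239 - 1*(-1685983))/(-36 + 1559*o) = (-731239 - 1*(-1685983))/(-36 + 1559*(-5122656)) = (-731239 + 1685983)/(-36 - 7986220704) = 954744/(-7986220740) = 954744*(-1/7986220740) = -79562/665518395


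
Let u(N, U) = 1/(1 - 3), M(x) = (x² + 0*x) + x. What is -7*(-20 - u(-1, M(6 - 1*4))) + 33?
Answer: 339/2 ≈ 169.50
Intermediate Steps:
M(x) = x + x² (M(x) = (x² + 0) + x = x² + x = x + x²)
u(N, U) = -½ (u(N, U) = 1/(-2) = -½)
-7*(-20 - u(-1, M(6 - 1*4))) + 33 = -7*(-20 - 1*(-½)) + 33 = -7*(-20 + ½) + 33 = -7*(-39/2) + 33 = 273/2 + 33 = 339/2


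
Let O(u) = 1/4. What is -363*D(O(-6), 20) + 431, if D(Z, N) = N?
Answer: -6829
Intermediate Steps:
O(u) = ¼
-363*D(O(-6), 20) + 431 = -363*20 + 431 = -7260 + 431 = -6829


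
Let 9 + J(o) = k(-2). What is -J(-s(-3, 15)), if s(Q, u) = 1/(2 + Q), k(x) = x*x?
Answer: 5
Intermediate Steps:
k(x) = x²
J(o) = -5 (J(o) = -9 + (-2)² = -9 + 4 = -5)
-J(-s(-3, 15)) = -1*(-5) = 5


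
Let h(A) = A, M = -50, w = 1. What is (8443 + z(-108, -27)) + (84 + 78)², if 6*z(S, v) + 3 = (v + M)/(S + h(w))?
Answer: 11134405/321 ≈ 34687.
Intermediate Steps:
z(S, v) = -½ + (-50 + v)/(6*(1 + S)) (z(S, v) = -½ + ((v - 50)/(S + 1))/6 = -½ + ((-50 + v)/(1 + S))/6 = -½ + (-50 + v)/(6*(1 + S)))
(8443 + z(-108, -27)) + (84 + 78)² = (8443 + (-53 - 27 - 3*(-108))/(6*(1 - 108))) + (84 + 78)² = (8443 + (⅙)*(-53 - 27 + 324)/(-107)) + 162² = (8443 + (⅙)*(-1/107)*244) + 26244 = (8443 - 122/321) + 26244 = 2710081/321 + 26244 = 11134405/321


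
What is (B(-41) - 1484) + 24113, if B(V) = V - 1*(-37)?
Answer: 22625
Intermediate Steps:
B(V) = 37 + V (B(V) = V + 37 = 37 + V)
(B(-41) - 1484) + 24113 = ((37 - 41) - 1484) + 24113 = (-4 - 1484) + 24113 = -1488 + 24113 = 22625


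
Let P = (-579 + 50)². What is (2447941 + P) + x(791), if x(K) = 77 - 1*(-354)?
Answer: 2728213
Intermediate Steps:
P = 279841 (P = (-529)² = 279841)
x(K) = 431 (x(K) = 77 + 354 = 431)
(2447941 + P) + x(791) = (2447941 + 279841) + 431 = 2727782 + 431 = 2728213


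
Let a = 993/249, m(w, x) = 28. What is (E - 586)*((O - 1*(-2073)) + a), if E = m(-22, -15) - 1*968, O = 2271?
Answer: -550707458/83 ≈ -6.6350e+6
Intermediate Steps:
a = 331/83 (a = 993*(1/249) = 331/83 ≈ 3.9880)
E = -940 (E = 28 - 1*968 = 28 - 968 = -940)
(E - 586)*((O - 1*(-2073)) + a) = (-940 - 586)*((2271 - 1*(-2073)) + 331/83) = -1526*((2271 + 2073) + 331/83) = -1526*(4344 + 331/83) = -1526*360883/83 = -550707458/83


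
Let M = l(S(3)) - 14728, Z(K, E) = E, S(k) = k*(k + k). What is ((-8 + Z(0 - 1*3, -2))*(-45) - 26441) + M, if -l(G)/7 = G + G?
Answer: -40971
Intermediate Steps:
S(k) = 2*k**2 (S(k) = k*(2*k) = 2*k**2)
l(G) = -14*G (l(G) = -7*(G + G) = -14*G)
M = -14980 (M = -28*3**2 - 14728 = -28*9 - 14728 = -14*18 - 14728 = -252 - 14728 = -14980)
((-8 + Z(0 - 1*3, -2))*(-45) - 26441) + M = ((-8 - 2)*(-45) - 26441) - 14980 = (-10*(-45) - 26441) - 14980 = (450 - 26441) - 14980 = -25991 - 14980 = -40971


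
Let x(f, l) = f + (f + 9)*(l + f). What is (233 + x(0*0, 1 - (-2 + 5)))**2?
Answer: 46225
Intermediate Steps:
x(f, l) = f + (9 + f)*(f + l)
(233 + x(0*0, 1 - (-2 + 5)))**2 = (233 + ((0*0)**2 + 9*(1 - (-2 + 5)) + 10*(0*0) + (0*0)*(1 - (-2 + 5))))**2 = (233 + (0**2 + 9*(1 - 1*3) + 10*0 + 0*(1 - 1*3)))**2 = (233 + (0 + 9*(1 - 3) + 0 + 0*(1 - 3)))**2 = (233 + (0 + 9*(-2) + 0 + 0*(-2)))**2 = (233 + (0 - 18 + 0 + 0))**2 = (233 - 18)**2 = 215**2 = 46225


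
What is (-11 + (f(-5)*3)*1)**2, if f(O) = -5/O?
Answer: 64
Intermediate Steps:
(-11 + (f(-5)*3)*1)**2 = (-11 + (-5/(-5)*3)*1)**2 = (-11 + (-5*(-1/5)*3)*1)**2 = (-11 + (1*3)*1)**2 = (-11 + 3*1)**2 = (-11 + 3)**2 = (-8)**2 = 64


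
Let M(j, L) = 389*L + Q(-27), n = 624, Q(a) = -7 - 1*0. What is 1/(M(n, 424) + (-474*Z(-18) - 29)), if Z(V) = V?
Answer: 1/173432 ≈ 5.7659e-6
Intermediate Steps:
Q(a) = -7 (Q(a) = -7 + 0 = -7)
M(j, L) = -7 + 389*L (M(j, L) = 389*L - 7 = -7 + 389*L)
1/(M(n, 424) + (-474*Z(-18) - 29)) = 1/((-7 + 389*424) + (-474*(-18) - 29)) = 1/((-7 + 164936) + (8532 - 29)) = 1/(164929 + 8503) = 1/173432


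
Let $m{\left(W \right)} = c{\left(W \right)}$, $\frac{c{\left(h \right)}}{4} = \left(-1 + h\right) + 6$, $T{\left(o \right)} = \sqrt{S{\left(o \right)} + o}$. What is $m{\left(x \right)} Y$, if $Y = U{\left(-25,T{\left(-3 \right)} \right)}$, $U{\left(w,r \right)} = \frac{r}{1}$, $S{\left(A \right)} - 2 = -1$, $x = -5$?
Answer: $0$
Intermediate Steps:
$S{\left(A \right)} = 1$ ($S{\left(A \right)} = 2 - 1 = 1$)
$T{\left(o \right)} = \sqrt{1 + o}$
$c{\left(h \right)} = 20 + 4 h$ ($c{\left(h \right)} = 4 \left(\left(-1 + h\right) + 6\right) = 4 \left(5 + h\right) = 20 + 4 h$)
$U{\left(w,r \right)} = r$ ($U{\left(w,r \right)} = r 1 = r$)
$m{\left(W \right)} = 20 + 4 W$
$Y = i \sqrt{2}$ ($Y = \sqrt{1 - 3} = \sqrt{-2} = i \sqrt{2} \approx 1.4142 i$)
$m{\left(x \right)} Y = \left(20 + 4 \left(-5\right)\right) i \sqrt{2} = \left(20 - 20\right) i \sqrt{2} = 0 i \sqrt{2} = 0$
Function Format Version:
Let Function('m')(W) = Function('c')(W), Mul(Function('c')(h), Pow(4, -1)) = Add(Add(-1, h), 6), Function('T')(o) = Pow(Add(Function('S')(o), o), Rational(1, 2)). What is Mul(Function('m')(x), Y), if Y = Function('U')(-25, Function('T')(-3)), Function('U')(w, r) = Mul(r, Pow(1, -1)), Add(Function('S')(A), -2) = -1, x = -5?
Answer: 0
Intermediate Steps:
Function('S')(A) = 1 (Function('S')(A) = Add(2, -1) = 1)
Function('T')(o) = Pow(Add(1, o), Rational(1, 2))
Function('c')(h) = Add(20, Mul(4, h)) (Function('c')(h) = Mul(4, Add(Add(-1, h), 6)) = Mul(4, Add(5, h)) = Add(20, Mul(4, h)))
Function('U')(w, r) = r (Function('U')(w, r) = Mul(r, 1) = r)
Function('m')(W) = Add(20, Mul(4, W))
Y = Mul(I, Pow(2, Rational(1, 2))) (Y = Pow(Add(1, -3), Rational(1, 2)) = Pow(-2, Rational(1, 2)) = Mul(I, Pow(2, Rational(1, 2))) ≈ Mul(1.4142, I))
Mul(Function('m')(x), Y) = Mul(Add(20, Mul(4, -5)), Mul(I, Pow(2, Rational(1, 2)))) = Mul(Add(20, -20), Mul(I, Pow(2, Rational(1, 2)))) = Mul(0, Mul(I, Pow(2, Rational(1, 2)))) = 0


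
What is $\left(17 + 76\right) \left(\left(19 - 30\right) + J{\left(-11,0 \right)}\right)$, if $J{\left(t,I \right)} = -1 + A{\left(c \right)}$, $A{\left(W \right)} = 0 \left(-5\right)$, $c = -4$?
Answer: $-1116$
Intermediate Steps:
$A{\left(W \right)} = 0$
$J{\left(t,I \right)} = -1$ ($J{\left(t,I \right)} = -1 + 0 = -1$)
$\left(17 + 76\right) \left(\left(19 - 30\right) + J{\left(-11,0 \right)}\right) = \left(17 + 76\right) \left(\left(19 - 30\right) - 1\right) = 93 \left(\left(19 - 30\right) - 1\right) = 93 \left(-11 - 1\right) = 93 \left(-12\right) = -1116$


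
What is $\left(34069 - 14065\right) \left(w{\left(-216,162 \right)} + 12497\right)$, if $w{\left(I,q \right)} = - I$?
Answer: $254310852$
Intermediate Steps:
$\left(34069 - 14065\right) \left(w{\left(-216,162 \right)} + 12497\right) = \left(34069 - 14065\right) \left(\left(-1\right) \left(-216\right) + 12497\right) = 20004 \left(216 + 12497\right) = 20004 \cdot 12713 = 254310852$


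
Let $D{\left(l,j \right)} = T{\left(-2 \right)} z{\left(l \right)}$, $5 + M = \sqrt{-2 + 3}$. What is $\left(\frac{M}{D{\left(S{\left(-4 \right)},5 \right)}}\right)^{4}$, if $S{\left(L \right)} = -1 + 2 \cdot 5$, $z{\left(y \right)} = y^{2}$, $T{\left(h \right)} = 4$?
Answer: $\frac{1}{43046721} \approx 2.3231 \cdot 10^{-8}$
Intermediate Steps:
$M = -4$ ($M = -5 + \sqrt{-2 + 3} = -5 + \sqrt{1} = -5 + 1 = -4$)
$S{\left(L \right)} = 9$ ($S{\left(L \right)} = -1 + 10 = 9$)
$D{\left(l,j \right)} = 4 l^{2}$
$\left(\frac{M}{D{\left(S{\left(-4 \right)},5 \right)}}\right)^{4} = \left(- \frac{4}{4 \cdot 9^{2}}\right)^{4} = \left(- \frac{4}{4 \cdot 81}\right)^{4} = \left(- \frac{4}{324}\right)^{4} = \left(\left(-4\right) \frac{1}{324}\right)^{4} = \left(- \frac{1}{81}\right)^{4} = \frac{1}{43046721}$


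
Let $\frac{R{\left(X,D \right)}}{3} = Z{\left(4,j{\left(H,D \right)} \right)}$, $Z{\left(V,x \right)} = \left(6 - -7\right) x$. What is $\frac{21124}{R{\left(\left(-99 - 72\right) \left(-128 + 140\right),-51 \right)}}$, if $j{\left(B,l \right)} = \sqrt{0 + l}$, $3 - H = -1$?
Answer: $- \frac{21124 i \sqrt{51}}{1989} \approx - 75.845 i$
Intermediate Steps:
$H = 4$ ($H = 3 - -1 = 3 + 1 = 4$)
$j{\left(B,l \right)} = \sqrt{l}$
$Z{\left(V,x \right)} = 13 x$ ($Z{\left(V,x \right)} = \left(6 + 7\right) x = 13 x$)
$R{\left(X,D \right)} = 39 \sqrt{D}$ ($R{\left(X,D \right)} = 3 \cdot 13 \sqrt{D} = 39 \sqrt{D}$)
$\frac{21124}{R{\left(\left(-99 - 72\right) \left(-128 + 140\right),-51 \right)}} = \frac{21124}{39 \sqrt{-51}} = \frac{21124}{39 i \sqrt{51}} = 21124 \left(- \frac{i \sqrt{51}}{1989}\right) = - \frac{21124 i \sqrt{51}}{1989}$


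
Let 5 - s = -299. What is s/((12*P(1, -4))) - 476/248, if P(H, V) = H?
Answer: 4355/186 ≈ 23.414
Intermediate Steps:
s = 304 (s = 5 - 1*(-299) = 5 + 299 = 304)
s/((12*P(1, -4))) - 476/248 = 304/((12*1)) - 476/248 = 304/12 - 476*1/248 = 304*(1/12) - 119/62 = 76/3 - 119/62 = 4355/186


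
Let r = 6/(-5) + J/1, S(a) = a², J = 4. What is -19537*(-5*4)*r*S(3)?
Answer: 9846648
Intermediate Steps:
r = 14/5 (r = 6/(-5) + 4/1 = 6*(-⅕) + 4*1 = -6/5 + 4 = 14/5 ≈ 2.8000)
-19537*(-5*4)*r*S(3) = -19537*-5*4*(14/5)*3² = -19537*(-20*14/5)*9 = -(-1094072)*9 = -19537*(-504) = 9846648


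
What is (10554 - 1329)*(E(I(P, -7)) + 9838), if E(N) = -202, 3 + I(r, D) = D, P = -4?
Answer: 88892100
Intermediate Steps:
I(r, D) = -3 + D
(10554 - 1329)*(E(I(P, -7)) + 9838) = (10554 - 1329)*(-202 + 9838) = 9225*9636 = 88892100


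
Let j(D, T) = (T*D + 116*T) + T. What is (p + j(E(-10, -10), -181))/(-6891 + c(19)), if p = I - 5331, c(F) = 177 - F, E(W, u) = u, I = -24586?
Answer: 49284/6733 ≈ 7.3198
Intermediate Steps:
p = -29917 (p = -24586 - 5331 = -29917)
j(D, T) = 117*T + D*T (j(D, T) = (D*T + 116*T) + T = (116*T + D*T) + T = 117*T + D*T)
(p + j(E(-10, -10), -181))/(-6891 + c(19)) = (-29917 - 181*(117 - 10))/(-6891 + (177 - 1*19)) = (-29917 - 181*107)/(-6891 + (177 - 19)) = (-29917 - 19367)/(-6891 + 158) = -49284/(-6733) = -49284*(-1/6733) = 49284/6733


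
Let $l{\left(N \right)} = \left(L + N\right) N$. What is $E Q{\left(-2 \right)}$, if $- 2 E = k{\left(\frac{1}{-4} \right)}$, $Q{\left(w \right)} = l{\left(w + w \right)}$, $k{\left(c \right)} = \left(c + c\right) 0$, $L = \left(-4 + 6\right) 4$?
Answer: $0$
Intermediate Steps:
$L = 8$ ($L = 2 \cdot 4 = 8$)
$l{\left(N \right)} = N \left(8 + N\right)$ ($l{\left(N \right)} = \left(8 + N\right) N = N \left(8 + N\right)$)
$k{\left(c \right)} = 0$ ($k{\left(c \right)} = 2 c 0 = 0$)
$Q{\left(w \right)} = 2 w \left(8 + 2 w\right)$ ($Q{\left(w \right)} = \left(w + w\right) \left(8 + \left(w + w\right)\right) = 2 w \left(8 + 2 w\right)$)
$E = 0$ ($E = \left(- \frac{1}{2}\right) 0 = 0$)
$E Q{\left(-2 \right)} = 0 \cdot 4 \left(-2\right) \left(4 - 2\right) = 0 \cdot 4 \left(-2\right) 2 = 0 \left(-16\right) = 0$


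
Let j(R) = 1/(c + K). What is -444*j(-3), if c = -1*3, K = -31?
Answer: 222/17 ≈ 13.059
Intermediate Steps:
c = -3
j(R) = -1/34 (j(R) = 1/(-3 - 31) = 1/(-34) = -1/34)
-444*j(-3) = -444*(-1/34) = 222/17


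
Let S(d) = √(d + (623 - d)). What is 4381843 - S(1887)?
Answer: 4381843 - √623 ≈ 4.3818e+6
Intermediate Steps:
S(d) = √623
4381843 - S(1887) = 4381843 - √623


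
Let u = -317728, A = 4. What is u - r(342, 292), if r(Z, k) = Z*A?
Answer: -319096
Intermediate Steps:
r(Z, k) = 4*Z (r(Z, k) = Z*4 = 4*Z)
u - r(342, 292) = -317728 - 4*342 = -317728 - 1*1368 = -317728 - 1368 = -319096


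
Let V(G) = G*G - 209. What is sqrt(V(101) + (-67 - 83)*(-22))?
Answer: 2*sqrt(3323) ≈ 115.29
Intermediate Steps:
V(G) = -209 + G**2 (V(G) = G**2 - 209 = -209 + G**2)
sqrt(V(101) + (-67 - 83)*(-22)) = sqrt((-209 + 101**2) + (-67 - 83)*(-22)) = sqrt((-209 + 10201) - 150*(-22)) = sqrt(9992 + 3300) = sqrt(13292) = 2*sqrt(3323)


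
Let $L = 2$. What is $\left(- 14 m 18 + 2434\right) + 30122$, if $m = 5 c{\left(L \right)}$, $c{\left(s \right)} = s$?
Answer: $30036$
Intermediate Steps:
$m = 10$ ($m = 5 \cdot 2 = 10$)
$\left(- 14 m 18 + 2434\right) + 30122 = \left(\left(-14\right) 10 \cdot 18 + 2434\right) + 30122 = \left(\left(-140\right) 18 + 2434\right) + 30122 = \left(-2520 + 2434\right) + 30122 = -86 + 30122 = 30036$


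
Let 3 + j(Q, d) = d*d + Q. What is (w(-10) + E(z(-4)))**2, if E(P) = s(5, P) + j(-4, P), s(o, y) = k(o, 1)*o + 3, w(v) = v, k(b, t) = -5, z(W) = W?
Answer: 529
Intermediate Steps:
s(o, y) = 3 - 5*o (s(o, y) = -5*o + 3 = 3 - 5*o)
j(Q, d) = -3 + Q + d**2 (j(Q, d) = -3 + (d*d + Q) = -3 + (d**2 + Q) = -3 + (Q + d**2) = -3 + Q + d**2)
E(P) = -29 + P**2 (E(P) = (3 - 5*5) + (-3 - 4 + P**2) = (3 - 25) + (-7 + P**2) = -22 + (-7 + P**2) = -29 + P**2)
(w(-10) + E(z(-4)))**2 = (-10 + (-29 + (-4)**2))**2 = (-10 + (-29 + 16))**2 = (-10 - 13)**2 = (-23)**2 = 529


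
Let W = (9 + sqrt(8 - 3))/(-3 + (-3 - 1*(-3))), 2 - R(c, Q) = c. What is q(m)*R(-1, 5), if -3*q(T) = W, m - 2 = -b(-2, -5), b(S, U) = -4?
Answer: 3 + sqrt(5)/3 ≈ 3.7454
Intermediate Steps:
R(c, Q) = 2 - c
m = 6 (m = 2 - 1*(-4) = 2 + 4 = 6)
W = -3 - sqrt(5)/3 (W = (9 + sqrt(5))/(-3 + (-3 + 3)) = (9 + sqrt(5))/(-3 + 0) = (9 + sqrt(5))/(-3) = (9 + sqrt(5))*(-1/3) = -3 - sqrt(5)/3 ≈ -3.7454)
q(T) = 1 + sqrt(5)/9 (q(T) = -(-3 - sqrt(5)/3)/3 = 1 + sqrt(5)/9)
q(m)*R(-1, 5) = (1 + sqrt(5)/9)*(2 - 1*(-1)) = (1 + sqrt(5)/9)*(2 + 1) = (1 + sqrt(5)/9)*3 = 3 + sqrt(5)/3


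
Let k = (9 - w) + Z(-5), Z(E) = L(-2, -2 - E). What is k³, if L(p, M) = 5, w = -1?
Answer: 3375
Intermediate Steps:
Z(E) = 5
k = 15 (k = (9 - 1*(-1)) + 5 = (9 + 1) + 5 = 10 + 5 = 15)
k³ = 15³ = 3375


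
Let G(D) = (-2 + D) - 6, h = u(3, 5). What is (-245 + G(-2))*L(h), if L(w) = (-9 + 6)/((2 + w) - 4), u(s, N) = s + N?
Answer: 255/2 ≈ 127.50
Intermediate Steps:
u(s, N) = N + s
h = 8 (h = 5 + 3 = 8)
G(D) = -8 + D
L(w) = -3/(-2 + w)
(-245 + G(-2))*L(h) = (-245 + (-8 - 2))*(-3/(-2 + 8)) = (-245 - 10)*(-3/6) = -(-765)/6 = -255*(-½) = 255/2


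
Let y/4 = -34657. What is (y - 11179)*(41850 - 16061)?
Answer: -3863372723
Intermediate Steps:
y = -138628 (y = 4*(-34657) = -138628)
(y - 11179)*(41850 - 16061) = (-138628 - 11179)*(41850 - 16061) = -149807*25789 = -3863372723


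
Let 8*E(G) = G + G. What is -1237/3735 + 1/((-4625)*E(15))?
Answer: -5722121/17274375 ≈ -0.33125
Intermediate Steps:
E(G) = G/4 (E(G) = (G + G)/8 = (2*G)/8 = G/4)
-1237/3735 + 1/((-4625)*E(15)) = -1237/3735 + 1/((-4625)*(((¼)*15))) = -1237*1/3735 - 1/(4625*15/4) = -1237/3735 - 1/4625*4/15 = -1237/3735 - 4/69375 = -5722121/17274375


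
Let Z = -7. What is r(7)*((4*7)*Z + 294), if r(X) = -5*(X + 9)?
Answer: -7840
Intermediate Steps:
r(X) = -45 - 5*X (r(X) = -5*(9 + X) = -45 - 5*X)
r(7)*((4*7)*Z + 294) = (-45 - 5*7)*((4*7)*(-7) + 294) = (-45 - 35)*(28*(-7) + 294) = -80*(-196 + 294) = -80*98 = -7840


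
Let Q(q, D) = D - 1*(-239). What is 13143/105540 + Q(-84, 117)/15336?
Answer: 9963887/67440060 ≈ 0.14774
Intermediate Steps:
Q(q, D) = 239 + D (Q(q, D) = D + 239 = 239 + D)
13143/105540 + Q(-84, 117)/15336 = 13143/105540 + (239 + 117)/15336 = 13143*(1/105540) + 356*(1/15336) = 4381/35180 + 89/3834 = 9963887/67440060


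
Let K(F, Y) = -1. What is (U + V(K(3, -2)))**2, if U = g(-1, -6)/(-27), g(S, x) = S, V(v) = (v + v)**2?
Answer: 11881/729 ≈ 16.298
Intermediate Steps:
V(v) = 4*v**2 (V(v) = (2*v)**2 = 4*v**2)
U = 1/27 (U = -1/(-27) = -1*(-1/27) = 1/27 ≈ 0.037037)
(U + V(K(3, -2)))**2 = (1/27 + 4*(-1)**2)**2 = (1/27 + 4*1)**2 = (1/27 + 4)**2 = (109/27)**2 = 11881/729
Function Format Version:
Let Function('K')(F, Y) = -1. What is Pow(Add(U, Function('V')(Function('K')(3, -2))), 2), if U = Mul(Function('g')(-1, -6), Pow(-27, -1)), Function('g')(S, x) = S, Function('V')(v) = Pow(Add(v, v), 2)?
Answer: Rational(11881, 729) ≈ 16.298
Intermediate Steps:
Function('V')(v) = Mul(4, Pow(v, 2)) (Function('V')(v) = Pow(Mul(2, v), 2) = Mul(4, Pow(v, 2)))
U = Rational(1, 27) (U = Mul(-1, Pow(-27, -1)) = Mul(-1, Rational(-1, 27)) = Rational(1, 27) ≈ 0.037037)
Pow(Add(U, Function('V')(Function('K')(3, -2))), 2) = Pow(Add(Rational(1, 27), Mul(4, Pow(-1, 2))), 2) = Pow(Add(Rational(1, 27), Mul(4, 1)), 2) = Pow(Add(Rational(1, 27), 4), 2) = Pow(Rational(109, 27), 2) = Rational(11881, 729)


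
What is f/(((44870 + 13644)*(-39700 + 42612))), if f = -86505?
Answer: -86505/170392768 ≈ -0.00050768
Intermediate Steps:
f/(((44870 + 13644)*(-39700 + 42612))) = -86505*1/((-39700 + 42612)*(44870 + 13644)) = -86505/(58514*2912) = -86505/170392768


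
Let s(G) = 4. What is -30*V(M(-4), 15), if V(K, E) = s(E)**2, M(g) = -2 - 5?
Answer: -480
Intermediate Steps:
M(g) = -7
V(K, E) = 16 (V(K, E) = 4**2 = 16)
-30*V(M(-4), 15) = -30*16 = -480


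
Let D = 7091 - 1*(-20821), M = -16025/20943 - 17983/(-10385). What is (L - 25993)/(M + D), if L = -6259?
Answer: -1753646502465/1517719087376 ≈ -1.1554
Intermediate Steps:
M = 210198344/217493055 (M = -16025*1/20943 - 17983*(-1/10385) = -16025/20943 + 17983/10385 = 210198344/217493055 ≈ 0.96646)
D = 27912 (D = 7091 + 20821 = 27912)
(L - 25993)/(M + D) = (-6259 - 25993)/(210198344/217493055 + 27912) = -32252/6070876349504/217493055 = -32252*217493055/6070876349504 = -1753646502465/1517719087376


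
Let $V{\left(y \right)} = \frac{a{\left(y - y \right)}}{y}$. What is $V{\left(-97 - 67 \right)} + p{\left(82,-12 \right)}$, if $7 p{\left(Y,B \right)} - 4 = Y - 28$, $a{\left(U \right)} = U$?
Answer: $\frac{58}{7} \approx 8.2857$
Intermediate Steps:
$p{\left(Y,B \right)} = - \frac{24}{7} + \frac{Y}{7}$ ($p{\left(Y,B \right)} = \frac{4}{7} + \frac{Y - 28}{7} = \frac{4}{7} + \frac{-28 + Y}{7} = \frac{4}{7} + \left(-4 + \frac{Y}{7}\right) = - \frac{24}{7} + \frac{Y}{7}$)
$V{\left(y \right)} = 0$ ($V{\left(y \right)} = \frac{y - y}{y} = \frac{0}{y} = 0$)
$V{\left(-97 - 67 \right)} + p{\left(82,-12 \right)} = 0 + \left(- \frac{24}{7} + \frac{1}{7} \cdot 82\right) = 0 + \left(- \frac{24}{7} + \frac{82}{7}\right) = 0 + \frac{58}{7} = \frac{58}{7}$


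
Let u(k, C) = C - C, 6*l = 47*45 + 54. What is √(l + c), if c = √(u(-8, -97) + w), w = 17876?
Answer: √(1446 + 8*√4469)/2 ≈ 22.253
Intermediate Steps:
l = 723/2 (l = (47*45 + 54)/6 = (2115 + 54)/6 = (⅙)*2169 = 723/2 ≈ 361.50)
u(k, C) = 0
c = 2*√4469 (c = √(0 + 17876) = √17876 = 2*√4469 ≈ 133.70)
√(l + c) = √(723/2 + 2*√4469)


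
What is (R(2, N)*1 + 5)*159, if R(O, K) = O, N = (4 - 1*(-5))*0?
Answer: 1113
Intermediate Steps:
N = 0 (N = (4 + 5)*0 = 9*0 = 0)
(R(2, N)*1 + 5)*159 = (2*1 + 5)*159 = (2 + 5)*159 = 7*159 = 1113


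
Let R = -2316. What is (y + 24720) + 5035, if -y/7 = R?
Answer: 45967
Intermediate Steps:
y = 16212 (y = -7*(-2316) = 16212)
(y + 24720) + 5035 = (16212 + 24720) + 5035 = 40932 + 5035 = 45967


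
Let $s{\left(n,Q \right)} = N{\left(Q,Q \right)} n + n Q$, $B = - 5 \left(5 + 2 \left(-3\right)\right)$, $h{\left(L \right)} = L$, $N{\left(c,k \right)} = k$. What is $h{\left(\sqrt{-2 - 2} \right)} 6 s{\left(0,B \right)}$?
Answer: $0$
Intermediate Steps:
$B = 5$ ($B = - 5 \left(5 - 6\right) = \left(-5\right) \left(-1\right) = 5$)
$s{\left(n,Q \right)} = 2 Q n$ ($s{\left(n,Q \right)} = Q n + n Q = Q n + Q n = 2 Q n$)
$h{\left(\sqrt{-2 - 2} \right)} 6 s{\left(0,B \right)} = \sqrt{-2 - 2} \cdot 6 \cdot 2 \cdot 5 \cdot 0 = \sqrt{-4} \cdot 6 \cdot 0 = 2 i 6 \cdot 0 = 12 i 0 = 0$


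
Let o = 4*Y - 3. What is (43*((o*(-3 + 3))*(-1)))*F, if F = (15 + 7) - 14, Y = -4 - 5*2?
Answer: 0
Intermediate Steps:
Y = -14 (Y = -4 - 10 = -14)
o = -59 (o = 4*(-14) - 3 = -56 - 3 = -59)
F = 8 (F = 22 - 14 = 8)
(43*((o*(-3 + 3))*(-1)))*F = (43*(-59*(-3 + 3)*(-1)))*8 = (43*(-59*0*(-1)))*8 = (43*(0*(-1)))*8 = (43*0)*8 = 0*8 = 0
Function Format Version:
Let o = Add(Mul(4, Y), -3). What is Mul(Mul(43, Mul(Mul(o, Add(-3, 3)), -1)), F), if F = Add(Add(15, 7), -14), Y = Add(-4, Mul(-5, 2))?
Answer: 0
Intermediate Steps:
Y = -14 (Y = Add(-4, -10) = -14)
o = -59 (o = Add(Mul(4, -14), -3) = Add(-56, -3) = -59)
F = 8 (F = Add(22, -14) = 8)
Mul(Mul(43, Mul(Mul(o, Add(-3, 3)), -1)), F) = Mul(Mul(43, Mul(Mul(-59, Add(-3, 3)), -1)), 8) = Mul(Mul(43, Mul(Mul(-59, 0), -1)), 8) = Mul(Mul(43, Mul(0, -1)), 8) = Mul(Mul(43, 0), 8) = Mul(0, 8) = 0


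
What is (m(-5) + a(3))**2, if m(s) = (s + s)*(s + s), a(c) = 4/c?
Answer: 92416/9 ≈ 10268.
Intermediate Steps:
m(s) = 4*s**2 (m(s) = (2*s)*(2*s) = 4*s**2)
(m(-5) + a(3))**2 = (4*(-5)**2 + 4/3)**2 = (4*25 + 4*(1/3))**2 = (100 + 4/3)**2 = (304/3)**2 = 92416/9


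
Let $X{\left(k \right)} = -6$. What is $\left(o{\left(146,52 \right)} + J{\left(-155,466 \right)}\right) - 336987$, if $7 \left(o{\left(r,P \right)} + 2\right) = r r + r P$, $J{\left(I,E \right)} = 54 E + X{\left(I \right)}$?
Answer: $- \frac{2153909}{7} \approx -3.077 \cdot 10^{5}$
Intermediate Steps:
$J{\left(I,E \right)} = -6 + 54 E$ ($J{\left(I,E \right)} = 54 E - 6 = -6 + 54 E$)
$o{\left(r,P \right)} = -2 + \frac{r^{2}}{7} + \frac{P r}{7}$ ($o{\left(r,P \right)} = -2 + \frac{r r + r P}{7} = -2 + \frac{r^{2} + P r}{7} = -2 + \left(\frac{r^{2}}{7} + \frac{P r}{7}\right) = -2 + \frac{r^{2}}{7} + \frac{P r}{7}$)
$\left(o{\left(146,52 \right)} + J{\left(-155,466 \right)}\right) - 336987 = \left(\left(-2 + \frac{146^{2}}{7} + \frac{1}{7} \cdot 52 \cdot 146\right) + \left(-6 + 54 \cdot 466\right)\right) - 336987 = \left(\left(-2 + \frac{1}{7} \cdot 21316 + \frac{7592}{7}\right) + \left(-6 + 25164\right)\right) - 336987 = \left(\left(-2 + \frac{21316}{7} + \frac{7592}{7}\right) + 25158\right) - 336987 = \left(\frac{28894}{7} + 25158\right) - 336987 = \frac{205000}{7} - 336987 = - \frac{2153909}{7}$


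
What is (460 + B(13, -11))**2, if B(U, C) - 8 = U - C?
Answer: 242064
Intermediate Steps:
B(U, C) = 8 + U - C (B(U, C) = 8 + (U - C) = 8 + U - C)
(460 + B(13, -11))**2 = (460 + (8 + 13 - 1*(-11)))**2 = (460 + (8 + 13 + 11))**2 = (460 + 32)**2 = 492**2 = 242064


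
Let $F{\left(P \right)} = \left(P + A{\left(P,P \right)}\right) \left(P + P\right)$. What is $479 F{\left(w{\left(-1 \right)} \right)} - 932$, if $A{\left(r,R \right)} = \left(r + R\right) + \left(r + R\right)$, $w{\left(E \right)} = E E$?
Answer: $3858$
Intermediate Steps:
$w{\left(E \right)} = E^{2}$
$A{\left(r,R \right)} = 2 R + 2 r$ ($A{\left(r,R \right)} = \left(R + r\right) + \left(R + r\right) = 2 R + 2 r$)
$F{\left(P \right)} = 10 P^{2}$ ($F{\left(P \right)} = \left(P + \left(2 P + 2 P\right)\right) \left(P + P\right) = \left(P + 4 P\right) 2 P = 5 P 2 P = 10 P^{2}$)
$479 F{\left(w{\left(-1 \right)} \right)} - 932 = 479 \cdot 10 \left(\left(-1\right)^{2}\right)^{2} - 932 = 479 \cdot 10 \cdot 1^{2} - 932 = 479 \cdot 10 \cdot 1 - 932 = 479 \cdot 10 - 932 = 4790 - 932 = 3858$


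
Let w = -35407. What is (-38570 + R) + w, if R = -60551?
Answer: -134528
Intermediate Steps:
(-38570 + R) + w = (-38570 - 60551) - 35407 = -99121 - 35407 = -134528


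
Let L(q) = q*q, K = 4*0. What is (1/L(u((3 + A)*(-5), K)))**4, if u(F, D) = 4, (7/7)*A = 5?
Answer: 1/65536 ≈ 1.5259e-5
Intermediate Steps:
A = 5
K = 0
L(q) = q**2
(1/L(u((3 + A)*(-5), K)))**4 = (1/(4**2))**4 = (1/16)**4 = 1/65536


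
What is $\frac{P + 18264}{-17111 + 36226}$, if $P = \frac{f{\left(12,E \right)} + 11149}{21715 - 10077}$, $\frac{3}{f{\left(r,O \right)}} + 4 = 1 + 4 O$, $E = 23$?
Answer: $\frac{9459257356}{9899486465} \approx 0.95553$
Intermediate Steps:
$f{\left(r,O \right)} = \frac{3}{-3 + 4 O}$ ($f{\left(r,O \right)} = \frac{3}{-4 + \left(1 + 4 O\right)} = \frac{3}{-3 + 4 O}$)
$P = \frac{496132}{517891}$ ($P = \frac{\frac{3}{-3 + 4 \cdot 23} + 11149}{21715 - 10077} = \frac{\frac{3}{-3 + 92} + 11149}{11638} = \left(\frac{3}{89} + 11149\right) \frac{1}{11638} = \frac{992264}{89} \cdot \frac{1}{11638} = \frac{496132}{517891} \approx 0.95798$)
$\frac{P + 18264}{-17111 + 36226} = \frac{\frac{496132}{517891} + 18264}{-17111 + 36226} = \frac{9459257356}{517891 \cdot 19115} = \frac{9459257356}{517891} \cdot \frac{1}{19115} = \frac{9459257356}{9899486465}$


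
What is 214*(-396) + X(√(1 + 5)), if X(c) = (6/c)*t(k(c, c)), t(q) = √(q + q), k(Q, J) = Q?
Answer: -84744 + 2*2^(¼)*3^(¾) ≈ -84739.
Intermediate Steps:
t(q) = √2*√q (t(q) = √(2*q) = √2*√q)
X(c) = 6*√2/√c (X(c) = (6/c)*(√2*√c) = 6*√2/√c)
214*(-396) + X(√(1 + 5)) = 214*(-396) + 6*√2/√(√(1 + 5)) = -84744 + 6*√2/√(√6) = -84744 + 6*√2*(6^(¾)/6) = -84744 + 2*2^(¼)*3^(¾)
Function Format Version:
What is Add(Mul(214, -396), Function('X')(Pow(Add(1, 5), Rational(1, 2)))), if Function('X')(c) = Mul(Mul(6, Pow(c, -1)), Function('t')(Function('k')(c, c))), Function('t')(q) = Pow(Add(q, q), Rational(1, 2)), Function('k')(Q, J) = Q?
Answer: Add(-84744, Mul(2, Pow(2, Rational(1, 4)), Pow(3, Rational(3, 4)))) ≈ -84739.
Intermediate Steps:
Function('t')(q) = Mul(Pow(2, Rational(1, 2)), Pow(q, Rational(1, 2))) (Function('t')(q) = Pow(Mul(2, q), Rational(1, 2)) = Mul(Pow(2, Rational(1, 2)), Pow(q, Rational(1, 2))))
Function('X')(c) = Mul(6, Pow(2, Rational(1, 2)), Pow(c, Rational(-1, 2))) (Function('X')(c) = Mul(Mul(6, Pow(c, -1)), Mul(Pow(2, Rational(1, 2)), Pow(c, Rational(1, 2)))) = Mul(6, Pow(2, Rational(1, 2)), Pow(c, Rational(-1, 2))))
Add(Mul(214, -396), Function('X')(Pow(Add(1, 5), Rational(1, 2)))) = Add(Mul(214, -396), Mul(6, Pow(2, Rational(1, 2)), Pow(Pow(Add(1, 5), Rational(1, 2)), Rational(-1, 2)))) = Add(-84744, Mul(6, Pow(2, Rational(1, 2)), Pow(Pow(6, Rational(1, 2)), Rational(-1, 2)))) = Add(-84744, Mul(6, Pow(2, Rational(1, 2)), Mul(Rational(1, 6), Pow(6, Rational(3, 4))))) = Add(-84744, Mul(2, Pow(2, Rational(1, 4)), Pow(3, Rational(3, 4))))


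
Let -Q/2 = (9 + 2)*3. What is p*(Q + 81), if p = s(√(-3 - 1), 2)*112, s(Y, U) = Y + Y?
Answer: 6720*I ≈ 6720.0*I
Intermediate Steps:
Q = -66 (Q = -2*(9 + 2)*3 = -22*3 = -2*33 = -66)
s(Y, U) = 2*Y
p = 448*I (p = (2*√(-3 - 1))*112 = (2*√(-4))*112 = (2*(2*I))*112 = (4*I)*112 = 448*I ≈ 448.0*I)
p*(Q + 81) = (448*I)*(-66 + 81) = (448*I)*15 = 6720*I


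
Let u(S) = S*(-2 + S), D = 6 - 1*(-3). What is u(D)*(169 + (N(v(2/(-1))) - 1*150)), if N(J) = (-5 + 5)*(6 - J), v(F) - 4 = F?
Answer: 1197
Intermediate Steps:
v(F) = 4 + F
D = 9 (D = 6 + 3 = 9)
N(J) = 0 (N(J) = 0*(6 - J) = 0)
u(D)*(169 + (N(v(2/(-1))) - 1*150)) = (9*(-2 + 9))*(169 + (0 - 1*150)) = (9*7)*(169 + (0 - 150)) = 63*(169 - 150) = 63*19 = 1197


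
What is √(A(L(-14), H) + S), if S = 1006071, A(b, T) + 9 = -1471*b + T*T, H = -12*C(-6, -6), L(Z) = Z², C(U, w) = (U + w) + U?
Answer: √764402 ≈ 874.30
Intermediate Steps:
C(U, w) = w + 2*U
H = 216 (H = -12*(-6 + 2*(-6)) = -12*(-6 - 12) = -12*(-18) = 216)
A(b, T) = -9 + T² - 1471*b (A(b, T) = -9 + (-1471*b + T*T) = -9 + (-1471*b + T²) = -9 + (T² - 1471*b) = -9 + T² - 1471*b)
√(A(L(-14), H) + S) = √((-9 + 216² - 1471*(-14)²) + 1006071) = √((-9 + 46656 - 1471*196) + 1006071) = √((-9 + 46656 - 288316) + 1006071) = √(-241669 + 1006071) = √764402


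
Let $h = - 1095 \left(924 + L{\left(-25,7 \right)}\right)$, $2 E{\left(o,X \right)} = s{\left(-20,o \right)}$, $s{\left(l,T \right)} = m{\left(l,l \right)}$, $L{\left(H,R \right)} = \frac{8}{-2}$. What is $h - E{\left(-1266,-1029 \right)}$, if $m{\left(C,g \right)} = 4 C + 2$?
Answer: $-1007361$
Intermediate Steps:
$L{\left(H,R \right)} = -4$ ($L{\left(H,R \right)} = 8 \left(- \frac{1}{2}\right) = -4$)
$m{\left(C,g \right)} = 2 + 4 C$
$s{\left(l,T \right)} = 2 + 4 l$
$E{\left(o,X \right)} = -39$ ($E{\left(o,X \right)} = \frac{2 + 4 \left(-20\right)}{2} = \frac{2 - 80}{2} = \frac{1}{2} \left(-78\right) = -39$)
$h = -1007400$ ($h = - 1095 \left(924 - 4\right) = \left(-1095\right) 920 = -1007400$)
$h - E{\left(-1266,-1029 \right)} = -1007400 - -39 = -1007400 + 39 = -1007361$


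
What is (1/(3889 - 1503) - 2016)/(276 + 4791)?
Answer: -4810175/12089862 ≈ -0.39787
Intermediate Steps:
(1/(3889 - 1503) - 2016)/(276 + 4791) = (1/2386 - 2016)/5067 = (1/2386 - 2016)*(1/5067) = -4810175/2386*1/5067 = -4810175/12089862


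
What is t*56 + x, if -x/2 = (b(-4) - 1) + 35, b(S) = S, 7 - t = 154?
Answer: -8292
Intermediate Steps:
t = -147 (t = 7 - 1*154 = 7 - 154 = -147)
x = -60 (x = -2*((-4 - 1) + 35) = -2*(-5 + 35) = -2*30 = -60)
t*56 + x = -147*56 - 60 = -8232 - 60 = -8292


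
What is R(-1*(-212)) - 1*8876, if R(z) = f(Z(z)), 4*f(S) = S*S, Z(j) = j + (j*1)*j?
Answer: 509757208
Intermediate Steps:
Z(j) = j + j**2 (Z(j) = j + j*j = j + j**2)
f(S) = S**2/4 (f(S) = (S*S)/4 = S**2/4)
R(z) = z**2*(1 + z)**2/4 (R(z) = (z*(1 + z))**2/4 = (z**2*(1 + z)**2)/4 = z**2*(1 + z)**2/4)
R(-1*(-212)) - 1*8876 = (-1*(-212))**2*(1 - 1*(-212))**2/4 - 1*8876 = (1/4)*212**2*(1 + 212)**2 - 8876 = (1/4)*44944*213**2 - 8876 = (1/4)*44944*45369 - 8876 = 509766084 - 8876 = 509757208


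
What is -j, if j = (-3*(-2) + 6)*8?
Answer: -96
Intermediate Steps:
j = 96 (j = (6 + 6)*8 = 12*8 = 96)
-j = -1*96 = -96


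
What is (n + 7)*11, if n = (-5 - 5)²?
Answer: 1177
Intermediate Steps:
n = 100 (n = (-10)² = 100)
(n + 7)*11 = (100 + 7)*11 = 107*11 = 1177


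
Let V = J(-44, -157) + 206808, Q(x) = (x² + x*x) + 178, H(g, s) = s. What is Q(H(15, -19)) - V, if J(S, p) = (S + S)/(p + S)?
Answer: -41387596/201 ≈ -2.0591e+5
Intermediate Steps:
J(S, p) = 2*S/(S + p) (J(S, p) = (2*S)/(S + p) = 2*S/(S + p))
Q(x) = 178 + 2*x² (Q(x) = (x² + x²) + 178 = 2*x² + 178 = 178 + 2*x²)
V = 41568496/201 (V = 2*(-44)/(-44 - 157) + 206808 = 2*(-44)/(-201) + 206808 = 2*(-44)*(-1/201) + 206808 = 88/201 + 206808 = 41568496/201 ≈ 2.0681e+5)
Q(H(15, -19)) - V = (178 + 2*(-19)²) - 1*41568496/201 = (178 + 2*361) - 41568496/201 = (178 + 722) - 41568496/201 = 900 - 41568496/201 = -41387596/201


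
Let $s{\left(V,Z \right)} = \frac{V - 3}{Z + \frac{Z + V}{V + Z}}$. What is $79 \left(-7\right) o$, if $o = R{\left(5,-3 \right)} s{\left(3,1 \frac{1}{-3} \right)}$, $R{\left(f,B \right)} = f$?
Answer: $0$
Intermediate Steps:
$s{\left(V,Z \right)} = \frac{-3 + V}{1 + Z}$ ($s{\left(V,Z \right)} = \frac{-3 + V}{Z + \frac{V + Z}{V + Z}} = \frac{-3 + V}{Z + 1} = \frac{-3 + V}{1 + Z}$)
$o = 0$ ($o = 5 \frac{-3 + 3}{1 + 1 \frac{1}{-3}} = 5 \frac{1}{1 + 1 \left(- \frac{1}{3}\right)} 0 = 5 \frac{1}{1 - \frac{1}{3}} \cdot 0 = 5 \frac{1}{\frac{2}{3}} \cdot 0 = 5 \cdot \frac{3}{2} \cdot 0 = 5 \cdot 0 = 0$)
$79 \left(-7\right) o = 79 \left(-7\right) 0 = \left(-553\right) 0 = 0$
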